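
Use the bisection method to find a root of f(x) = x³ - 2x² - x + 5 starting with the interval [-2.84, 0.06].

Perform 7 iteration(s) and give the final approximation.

f(x) = x³ - 2x² - x + 5
Initial interval: [-2.84, 0.06]

Iteration 1:
  c_1 = (-2.840000 + 0.060000)/2 = -1.390000
  f(c_1) = f(-1.390000) = -0.159819
  f(a) × f(c) ≥ 0, new interval: [-1.390000, 0.060000]
Iteration 2:
  c_2 = (-1.390000 + 0.060000)/2 = -0.665000
  f(c_2) = f(-0.665000) = 4.486470
  f(a) × f(c) < 0, new interval: [-1.390000, -0.665000]
Iteration 3:
  c_3 = (-1.390000 + (-0.665000))/2 = -1.027500
  f(c_3) = f(-1.027500) = 2.831198
  f(a) × f(c) < 0, new interval: [-1.390000, -1.027500]
Iteration 4:
  c_4 = (-1.390000 + (-1.027500))/2 = -1.208750
  f(c_4) = f(-1.208750) = 1.520521
  f(a) × f(c) < 0, new interval: [-1.390000, -1.208750]
Iteration 5:
  c_5 = (-1.390000 + (-1.208750))/2 = -1.299375
  f(c_5) = f(-1.299375) = 0.728791
  f(a) × f(c) < 0, new interval: [-1.390000, -1.299375]
Iteration 6:
  c_6 = (-1.390000 + (-1.299375))/2 = -1.344688
  f(c_6) = f(-1.344688) = 0.296875
  f(a) × f(c) < 0, new interval: [-1.390000, -1.344688]
Iteration 7:
  c_7 = (-1.390000 + (-1.344688))/2 = -1.367344
  f(c_7) = f(-1.367344) = 0.071660
  f(a) × f(c) < 0, new interval: [-1.390000, -1.367344]

After 7 iteration(s), the approximation is c_7 = -1.367344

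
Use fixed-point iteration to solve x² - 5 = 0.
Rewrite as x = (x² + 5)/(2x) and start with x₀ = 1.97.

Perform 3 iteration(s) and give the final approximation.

Equation: x² - 5 = 0
Fixed-point form: x = (x² + 5)/(2x)
x₀ = 1.97

x_1 = g(1.970000) = 2.254036
x_2 = g(2.254036) = 2.236140
x_3 = g(2.236140) = 2.236068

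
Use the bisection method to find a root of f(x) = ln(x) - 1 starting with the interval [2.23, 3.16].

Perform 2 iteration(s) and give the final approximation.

f(x) = ln(x) - 1
Initial interval: [2.23, 3.16]

Iteration 1:
  c_1 = (2.230000 + 3.160000)/2 = 2.695000
  f(c_1) = f(2.695000) = -0.008602
  f(a) × f(c) ≥ 0, new interval: [2.695000, 3.160000]
Iteration 2:
  c_2 = (2.695000 + 3.160000)/2 = 2.927500
  f(c_2) = f(2.927500) = 0.074149
  f(a) × f(c) < 0, new interval: [2.695000, 2.927500]

After 2 iteration(s), the approximation is c_2 = 2.927500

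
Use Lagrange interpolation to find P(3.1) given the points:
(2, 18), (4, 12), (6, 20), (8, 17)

Lagrange interpolation formula:
P(x) = Σ yᵢ × Lᵢ(x)
where Lᵢ(x) = Π_{j≠i} (x - xⱼ)/(xᵢ - xⱼ)

L_0(3.1) = (3.1 - 4)/(2 - 4) × (3.1 - 6)/(2 - 6) × (3.1 - 8)/(2 - 8) = 0.266437
L_1(3.1) = (3.1 - 2)/(4 - 2) × (3.1 - 6)/(4 - 6) × (3.1 - 8)/(4 - 8) = 0.976938
L_2(3.1) = (3.1 - 2)/(6 - 2) × (3.1 - 4)/(6 - 4) × (3.1 - 8)/(6 - 8) = -0.303187
L_3(3.1) = (3.1 - 2)/(8 - 2) × (3.1 - 4)/(8 - 4) × (3.1 - 6)/(8 - 6) = 0.059812

P(3.1) = 18×L_0(3.1) + 12×L_1(3.1) + 20×L_2(3.1) + 17×L_3(3.1)
P(3.1) = 11.472188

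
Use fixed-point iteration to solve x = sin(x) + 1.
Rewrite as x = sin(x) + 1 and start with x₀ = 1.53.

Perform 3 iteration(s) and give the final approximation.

Equation: x = sin(x) + 1
Fixed-point form: x = sin(x) + 1
x₀ = 1.53

x_1 = g(1.530000) = 1.999168
x_2 = g(1.999168) = 1.909643
x_3 = g(1.909643) = 1.943139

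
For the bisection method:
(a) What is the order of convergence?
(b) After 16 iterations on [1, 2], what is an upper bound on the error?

(a) Bisection has linear (order 1) convergence; the error is halved each step.

(b) Error bound = (b-a)/2^n = (2 - 1)/2^{16}
    = 1/2^{16}

(a) 1 (linear); (b) error ≤ 1.53e-05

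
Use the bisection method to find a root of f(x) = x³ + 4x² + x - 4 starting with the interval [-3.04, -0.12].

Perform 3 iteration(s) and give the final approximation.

f(x) = x³ + 4x² + x - 4
Initial interval: [-3.04, -0.12]

Iteration 1:
  c_1 = (-3.040000 + (-0.120000))/2 = -1.580000
  f(c_1) = f(-1.580000) = 0.461288
  f(a) × f(c) ≥ 0, new interval: [-1.580000, -0.120000]
Iteration 2:
  c_2 = (-1.580000 + (-0.120000))/2 = -0.850000
  f(c_2) = f(-0.850000) = -2.574125
  f(a) × f(c) < 0, new interval: [-1.580000, -0.850000]
Iteration 3:
  c_3 = (-1.580000 + (-0.850000))/2 = -1.215000
  f(c_3) = f(-1.215000) = -1.103713
  f(a) × f(c) < 0, new interval: [-1.580000, -1.215000]

After 3 iteration(s), the approximation is c_3 = -1.215000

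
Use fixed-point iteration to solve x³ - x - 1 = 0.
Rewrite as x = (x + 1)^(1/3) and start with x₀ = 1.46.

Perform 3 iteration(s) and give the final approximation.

Equation: x³ - x - 1 = 0
Fixed-point form: x = (x + 1)^(1/3)
x₀ = 1.46

x_1 = g(1.460000) = 1.349931
x_2 = g(1.349931) = 1.329490
x_3 = g(1.329490) = 1.325624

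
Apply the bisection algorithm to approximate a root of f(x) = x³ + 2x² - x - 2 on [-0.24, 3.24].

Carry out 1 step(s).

f(x) = x³ + 2x² - x - 2
Initial interval: [-0.24, 3.24]

Iteration 1:
  c_1 = (-0.240000 + 3.240000)/2 = 1.500000
  f(c_1) = f(1.500000) = 4.375000
  f(a) × f(c) < 0, new interval: [-0.240000, 1.500000]

After 1 iteration(s), the approximation is c_1 = 1.500000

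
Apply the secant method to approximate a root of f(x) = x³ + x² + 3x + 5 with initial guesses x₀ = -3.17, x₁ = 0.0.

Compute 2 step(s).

f(x) = x³ + x² + 3x + 5
x₀ = -3.17, x₁ = 0.0

Secant formula: x_{n+1} = x_n - f(x_n)(x_n - x_{n-1})/(f(x_n) - f(x_{n-1}))

Iteration 1:
  f(-3.170000) = -26.316113
  f(0.000000) = 5.000000
  x_2 = 0.000000 - 5.000000×(0.000000 - (-3.170000))/(5.000000 - (-26.316113))
       = -0.506129
Iteration 2:
  f(0.000000) = 5.000000
  f(-0.506129) = 3.608126
  x_3 = -0.506129 - 3.608126×(-0.506129 - 0.000000)/(3.608126 - 5.000000)
       = -1.818157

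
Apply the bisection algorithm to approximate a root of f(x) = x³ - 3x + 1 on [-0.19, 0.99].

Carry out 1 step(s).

f(x) = x³ - 3x + 1
Initial interval: [-0.19, 0.99]

Iteration 1:
  c_1 = (-0.190000 + 0.990000)/2 = 0.400000
  f(c_1) = f(0.400000) = -0.136000
  f(a) × f(c) < 0, new interval: [-0.190000, 0.400000]

After 1 iteration(s), the approximation is c_1 = 0.400000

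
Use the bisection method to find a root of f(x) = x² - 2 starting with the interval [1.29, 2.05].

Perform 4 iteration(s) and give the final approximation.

f(x) = x² - 2
Initial interval: [1.29, 2.05]

Iteration 1:
  c_1 = (1.290000 + 2.050000)/2 = 1.670000
  f(c_1) = f(1.670000) = 0.788900
  f(a) × f(c) < 0, new interval: [1.290000, 1.670000]
Iteration 2:
  c_2 = (1.290000 + 1.670000)/2 = 1.480000
  f(c_2) = f(1.480000) = 0.190400
  f(a) × f(c) < 0, new interval: [1.290000, 1.480000]
Iteration 3:
  c_3 = (1.290000 + 1.480000)/2 = 1.385000
  f(c_3) = f(1.385000) = -0.081775
  f(a) × f(c) ≥ 0, new interval: [1.385000, 1.480000]
Iteration 4:
  c_4 = (1.385000 + 1.480000)/2 = 1.432500
  f(c_4) = f(1.432500) = 0.052056
  f(a) × f(c) < 0, new interval: [1.385000, 1.432500]

After 4 iteration(s), the approximation is c_4 = 1.432500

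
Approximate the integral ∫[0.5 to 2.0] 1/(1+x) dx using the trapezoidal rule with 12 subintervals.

f(x) = 1/(1+x)
a = 0.5, b = 2.0, n = 12
h = (b - a)/n = 0.125000

Trapezoidal rule: (h/2)[f(x₀) + 2f(x₁) + 2f(x₂) + ... + f(xₙ)]

x_0 = 0.5000, f(x_0) = 0.666667, coefficient = 1
x_1 = 0.6250, f(x_1) = 0.615385, coefficient = 2
x_2 = 0.7500, f(x_2) = 0.571429, coefficient = 2
x_3 = 0.8750, f(x_3) = 0.533333, coefficient = 2
x_4 = 1.0000, f(x_4) = 0.500000, coefficient = 2
x_5 = 1.1250, f(x_5) = 0.470588, coefficient = 2
x_6 = 1.2500, f(x_6) = 0.444444, coefficient = 2
x_7 = 1.3750, f(x_7) = 0.421053, coefficient = 2
x_8 = 1.5000, f(x_8) = 0.400000, coefficient = 2
x_9 = 1.6250, f(x_9) = 0.380952, coefficient = 2
x_10 = 1.7500, f(x_10) = 0.363636, coefficient = 2
x_11 = 1.8750, f(x_11) = 0.347826, coefficient = 2
x_12 = 2.0000, f(x_12) = 0.333333, coefficient = 1

I ≈ (0.125000/2) × 11.097293 = 0.693581
Exact value: 0.693147
Error: 0.000434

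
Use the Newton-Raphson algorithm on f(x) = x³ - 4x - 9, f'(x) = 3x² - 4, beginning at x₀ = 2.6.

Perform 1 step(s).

f(x) = x³ - 4x - 9
f'(x) = 3x² - 4
x₀ = 2.6

Newton-Raphson formula: x_{n+1} = x_n - f(x_n)/f'(x_n)

Iteration 1:
  f(2.600000) = -1.824000
  f'(2.600000) = 16.280000
  x_1 = 2.600000 - (-1.824000)/16.280000 = 2.712039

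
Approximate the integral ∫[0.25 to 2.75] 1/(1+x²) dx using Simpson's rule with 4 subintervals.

f(x) = 1/(1+x²)
a = 0.25, b = 2.75, n = 4
h = (b - a)/n = 0.625000

Simpson's rule: (h/3)[f(x₀) + 4f(x₁) + 2f(x₂) + ... + f(xₙ)]

x_0 = 0.2500, f(x_0) = 0.941176, coefficient = 1
x_1 = 0.8750, f(x_1) = 0.566372, coefficient = 4
x_2 = 1.5000, f(x_2) = 0.307692, coefficient = 2
x_3 = 2.1250, f(x_3) = 0.181303, coefficient = 4
x_4 = 2.7500, f(x_4) = 0.116788, coefficient = 1

I ≈ (0.625000/3) × 4.664049 = 0.971677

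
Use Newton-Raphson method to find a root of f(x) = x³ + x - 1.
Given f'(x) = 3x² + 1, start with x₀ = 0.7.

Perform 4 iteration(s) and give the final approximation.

f(x) = x³ + x - 1
f'(x) = 3x² + 1
x₀ = 0.7

Newton-Raphson formula: x_{n+1} = x_n - f(x_n)/f'(x_n)

Iteration 1:
  f(0.700000) = 0.043000
  f'(0.700000) = 2.470000
  x_1 = 0.700000 - 0.043000/2.470000 = 0.682591
Iteration 2:
  f(0.682591) = 0.000631
  f'(0.682591) = 2.397792
  x_2 = 0.682591 - 0.000631/2.397792 = 0.682328
Iteration 3:
  f(0.682328) = 0.000000
  f'(0.682328) = 2.396714
  x_3 = 0.682328 - 0.000000/2.396714 = 0.682328
Iteration 4:
  f(0.682328) = 0.000000
  f'(0.682328) = 2.396714
  x_4 = 0.682328 - 0.000000/2.396714 = 0.682328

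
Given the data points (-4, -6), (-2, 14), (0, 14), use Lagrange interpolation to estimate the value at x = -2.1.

Lagrange interpolation formula:
P(x) = Σ yᵢ × Lᵢ(x)
where Lᵢ(x) = Π_{j≠i} (x - xⱼ)/(xᵢ - xⱼ)

L_0(-2.1) = (-2.1 - (-2))/(-4 - (-2)) × (-2.1 - 0)/(-4 - 0) = 0.026250
L_1(-2.1) = (-2.1 - (-4))/(-2 - (-4)) × (-2.1 - 0)/(-2 - 0) = 0.997500
L_2(-2.1) = (-2.1 - (-4))/(0 - (-4)) × (-2.1 - (-2))/(0 - (-2)) = -0.023750

P(-2.1) = (-6)×L_0(-2.1) + 14×L_1(-2.1) + 14×L_2(-2.1)
P(-2.1) = 13.475000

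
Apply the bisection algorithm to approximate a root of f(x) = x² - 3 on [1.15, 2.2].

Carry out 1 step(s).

f(x) = x² - 3
Initial interval: [1.15, 2.2]

Iteration 1:
  c_1 = (1.150000 + 2.200000)/2 = 1.675000
  f(c_1) = f(1.675000) = -0.194375
  f(a) × f(c) ≥ 0, new interval: [1.675000, 2.200000]

After 1 iteration(s), the approximation is c_1 = 1.675000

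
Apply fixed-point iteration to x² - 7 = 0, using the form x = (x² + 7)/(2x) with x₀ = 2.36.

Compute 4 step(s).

Equation: x² - 7 = 0
Fixed-point form: x = (x² + 7)/(2x)
x₀ = 2.36

x_1 = g(2.360000) = 2.663051
x_2 = g(2.663051) = 2.645808
x_3 = g(2.645808) = 2.645751
x_4 = g(2.645751) = 2.645751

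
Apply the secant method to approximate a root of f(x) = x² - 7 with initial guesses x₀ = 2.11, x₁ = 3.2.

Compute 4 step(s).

f(x) = x² - 7
x₀ = 2.11, x₁ = 3.2

Secant formula: x_{n+1} = x_n - f(x_n)(x_n - x_{n-1})/(f(x_n) - f(x_{n-1}))

Iteration 1:
  f(2.110000) = -2.547900
  f(3.200000) = 3.240000
  x_2 = 3.200000 - 3.240000×(3.200000 - 2.110000)/(3.240000 - (-2.547900))
       = 2.589831
Iteration 2:
  f(3.200000) = 3.240000
  f(2.589831) = -0.292778
  x_3 = 2.589831 - (-0.292778)×(2.589831 - 3.200000)/(-0.292778 - 3.240000)
       = 2.640398
Iteration 3:
  f(2.589831) = -0.292778
  f(2.640398) = -0.028298
  x_4 = 2.640398 - (-0.028298)×(2.640398 - 2.589831)/(-0.028298 - (-0.292778))
       = 2.645809
Iteration 4:
  f(2.640398) = -0.028298
  f(2.645809) = 0.000303
  x_5 = 2.645809 - 0.000303×(2.645809 - 2.640398)/(0.000303 - (-0.028298))
       = 2.645751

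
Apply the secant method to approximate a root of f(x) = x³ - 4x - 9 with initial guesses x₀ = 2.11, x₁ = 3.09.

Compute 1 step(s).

f(x) = x³ - 4x - 9
x₀ = 2.11, x₁ = 3.09

Secant formula: x_{n+1} = x_n - f(x_n)(x_n - x_{n-1})/(f(x_n) - f(x_{n-1}))

Iteration 1:
  f(2.110000) = -8.046069
  f(3.090000) = 8.143629
  x_2 = 3.090000 - 8.143629×(3.090000 - 2.110000)/(8.143629 - (-8.046069))
       = 2.597047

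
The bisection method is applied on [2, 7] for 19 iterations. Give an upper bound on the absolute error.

Bisection error bound: |error| ≤ (b-a)/2^n
|error| ≤ (7 - 2)/2^19 = 5/2^19
|error| ≤ 0.0000095367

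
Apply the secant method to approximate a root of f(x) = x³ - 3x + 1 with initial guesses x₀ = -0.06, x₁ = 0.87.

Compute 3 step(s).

f(x) = x³ - 3x + 1
x₀ = -0.06, x₁ = 0.87

Secant formula: x_{n+1} = x_n - f(x_n)(x_n - x_{n-1})/(f(x_n) - f(x_{n-1}))

Iteration 1:
  f(-0.060000) = 1.179784
  f(0.870000) = -0.951497
  x_2 = 0.870000 - (-0.951497)×(0.870000 - (-0.060000))/(-0.951497 - 1.179784)
       = 0.454807
Iteration 2:
  f(0.870000) = -0.951497
  f(0.454807) = -0.270345
  x_3 = 0.454807 - (-0.270345)×(0.454807 - 0.870000)/(-0.270345 - (-0.951497))
       = 0.290020
Iteration 3:
  f(0.454807) = -0.270345
  f(0.290020) = 0.154335
  x_4 = 0.290020 - 0.154335×(0.290020 - 0.454807)/(0.154335 - (-0.270345))
       = 0.349906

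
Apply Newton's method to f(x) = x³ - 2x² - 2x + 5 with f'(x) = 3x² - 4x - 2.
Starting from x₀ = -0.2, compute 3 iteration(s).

f(x) = x³ - 2x² - 2x + 5
f'(x) = 3x² - 4x - 2
x₀ = -0.2

Newton-Raphson formula: x_{n+1} = x_n - f(x_n)/f'(x_n)

Iteration 1:
  f(-0.200000) = 5.312000
  f'(-0.200000) = -1.080000
  x_1 = -0.200000 - 5.312000/(-1.080000) = 4.718519
Iteration 2:
  f(4.718519) = 56.089193
  f'(4.718519) = 45.919177
  x_2 = 4.718519 - 56.089193/45.919177 = 3.497042
Iteration 3:
  f(3.497042) = 16.313697
  f'(3.497042) = 20.699742
  x_3 = 3.497042 - 16.313697/20.699742 = 2.708931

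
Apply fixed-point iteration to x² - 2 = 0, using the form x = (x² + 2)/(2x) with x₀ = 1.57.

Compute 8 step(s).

Equation: x² - 2 = 0
Fixed-point form: x = (x² + 2)/(2x)
x₀ = 1.57

x_1 = g(1.570000) = 1.421943
x_2 = g(1.421943) = 1.414235
x_3 = g(1.414235) = 1.414214
x_4 = g(1.414214) = 1.414214
x_5 = g(1.414214) = 1.414214
x_6 = g(1.414214) = 1.414214
x_7 = g(1.414214) = 1.414214
x_8 = g(1.414214) = 1.414214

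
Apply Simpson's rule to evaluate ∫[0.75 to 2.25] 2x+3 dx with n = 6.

f(x) = 2x+3
a = 0.75, b = 2.25, n = 6
h = (b - a)/n = 0.250000

Simpson's rule: (h/3)[f(x₀) + 4f(x₁) + 2f(x₂) + ... + f(xₙ)]

x_0 = 0.7500, f(x_0) = 4.500000, coefficient = 1
x_1 = 1.0000, f(x_1) = 5.000000, coefficient = 4
x_2 = 1.2500, f(x_2) = 5.500000, coefficient = 2
x_3 = 1.5000, f(x_3) = 6.000000, coefficient = 4
x_4 = 1.7500, f(x_4) = 6.500000, coefficient = 2
x_5 = 2.0000, f(x_5) = 7.000000, coefficient = 4
x_6 = 2.2500, f(x_6) = 7.500000, coefficient = 1

I ≈ (0.250000/3) × 108.000000 = 9.000000
Exact value: 9.000000
Error: 0.000000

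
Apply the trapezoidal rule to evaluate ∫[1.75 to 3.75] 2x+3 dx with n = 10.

f(x) = 2x+3
a = 1.75, b = 3.75, n = 10
h = (b - a)/n = 0.200000

Trapezoidal rule: (h/2)[f(x₀) + 2f(x₁) + 2f(x₂) + ... + f(xₙ)]

x_0 = 1.7500, f(x_0) = 6.500000, coefficient = 1
x_1 = 1.9500, f(x_1) = 6.900000, coefficient = 2
x_2 = 2.1500, f(x_2) = 7.300000, coefficient = 2
x_3 = 2.3500, f(x_3) = 7.700000, coefficient = 2
x_4 = 2.5500, f(x_4) = 8.100000, coefficient = 2
x_5 = 2.7500, f(x_5) = 8.500000, coefficient = 2
x_6 = 2.9500, f(x_6) = 8.900000, coefficient = 2
x_7 = 3.1500, f(x_7) = 9.300000, coefficient = 2
x_8 = 3.3500, f(x_8) = 9.700000, coefficient = 2
x_9 = 3.5500, f(x_9) = 10.100000, coefficient = 2
x_10 = 3.7500, f(x_10) = 10.500000, coefficient = 1

I ≈ (0.200000/2) × 170.000000 = 17.000000
Exact value: 17.000000
Error: 0.000000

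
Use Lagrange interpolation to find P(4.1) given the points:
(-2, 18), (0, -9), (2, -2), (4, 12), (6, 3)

Lagrange interpolation formula:
P(x) = Σ yᵢ × Lᵢ(x)
where Lᵢ(x) = Π_{j≠i} (x - xⱼ)/(xᵢ - xⱼ)

L_0(4.1) = (4.1 - 0)/(-2 - 0) × (4.1 - 2)/(-2 - 2) × (4.1 - 4)/(-2 - 4) × (4.1 - 6)/(-2 - 6) = -0.004260
L_1(4.1) = (4.1 - (-2))/(0 - (-2)) × (4.1 - 2)/(0 - 2) × (4.1 - 4)/(0 - 4) × (4.1 - 6)/(0 - 6) = 0.025353
L_2(4.1) = (4.1 - (-2))/(2 - (-2)) × (4.1 - 0)/(2 - 0) × (4.1 - 4)/(2 - 4) × (4.1 - 6)/(2 - 6) = -0.074248
L_3(4.1) = (4.1 - (-2))/(4 - (-2)) × (4.1 - 0)/(4 - 0) × (4.1 - 2)/(4 - 2) × (4.1 - 6)/(4 - 6) = 1.039478
L_4(4.1) = (4.1 - (-2))/(6 - (-2)) × (4.1 - 0)/(6 - 0) × (4.1 - 2)/(6 - 2) × (4.1 - 4)/(6 - 4) = 0.013677

P(4.1) = 18×L_0(4.1) + (-9)×L_1(4.1) + (-2)×L_2(4.1) + 12×L_3(4.1) + 3×L_4(4.1)
P(4.1) = 12.358405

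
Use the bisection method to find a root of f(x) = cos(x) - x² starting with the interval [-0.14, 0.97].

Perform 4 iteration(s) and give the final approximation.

f(x) = cos(x) - x²
Initial interval: [-0.14, 0.97]

Iteration 1:
  c_1 = (-0.140000 + 0.970000)/2 = 0.415000
  f(c_1) = f(0.415000) = 0.742891
  f(a) × f(c) ≥ 0, new interval: [0.415000, 0.970000]
Iteration 2:
  c_2 = (0.415000 + 0.970000)/2 = 0.692500
  f(c_2) = f(0.692500) = 0.290096
  f(a) × f(c) ≥ 0, new interval: [0.692500, 0.970000]
Iteration 3:
  c_3 = (0.692500 + 0.970000)/2 = 0.831250
  f(c_3) = f(0.831250) = -0.017024
  f(a) × f(c) < 0, new interval: [0.692500, 0.831250]
Iteration 4:
  c_4 = (0.692500 + 0.831250)/2 = 0.761875
  f(c_4) = f(0.761875) = 0.143089
  f(a) × f(c) ≥ 0, new interval: [0.761875, 0.831250]

After 4 iteration(s), the approximation is c_4 = 0.761875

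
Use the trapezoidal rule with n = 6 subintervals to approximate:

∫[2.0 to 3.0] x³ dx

f(x) = x³
a = 2.0, b = 3.0, n = 6
h = (b - a)/n = 0.166667

Trapezoidal rule: (h/2)[f(x₀) + 2f(x₁) + 2f(x₂) + ... + f(xₙ)]

x_0 = 2.0000, f(x_0) = 8.000000, coefficient = 1
x_1 = 2.1667, f(x_1) = 10.171296, coefficient = 2
x_2 = 2.3333, f(x_2) = 12.703704, coefficient = 2
x_3 = 2.5000, f(x_3) = 15.625000, coefficient = 2
x_4 = 2.6667, f(x_4) = 18.962963, coefficient = 2
x_5 = 2.8333, f(x_5) = 22.745370, coefficient = 2
x_6 = 3.0000, f(x_6) = 27.000000, coefficient = 1

I ≈ (0.166667/2) × 195.416667 = 16.284722
Exact value: 16.250000
Error: 0.034722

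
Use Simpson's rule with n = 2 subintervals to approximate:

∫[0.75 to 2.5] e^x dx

f(x) = e^x
a = 0.75, b = 2.5, n = 2
h = (b - a)/n = 0.875000

Simpson's rule: (h/3)[f(x₀) + 4f(x₁) + 2f(x₂) + ... + f(xₙ)]

x_0 = 0.7500, f(x_0) = 2.117000, coefficient = 1
x_1 = 1.6250, f(x_1) = 5.078419, coefficient = 4
x_2 = 2.5000, f(x_2) = 12.182494, coefficient = 1

I ≈ (0.875000/3) × 34.613170 = 10.095508
Exact value: 10.065494
Error: 0.030014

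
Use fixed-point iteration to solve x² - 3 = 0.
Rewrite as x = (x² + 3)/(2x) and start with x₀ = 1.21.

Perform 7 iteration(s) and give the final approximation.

Equation: x² - 3 = 0
Fixed-point form: x = (x² + 3)/(2x)
x₀ = 1.21

x_1 = g(1.210000) = 1.844669
x_2 = g(1.844669) = 1.735489
x_3 = g(1.735489) = 1.732054
x_4 = g(1.732054) = 1.732051
x_5 = g(1.732051) = 1.732051
x_6 = g(1.732051) = 1.732051
x_7 = g(1.732051) = 1.732051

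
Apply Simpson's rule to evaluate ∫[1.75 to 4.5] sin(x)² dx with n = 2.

f(x) = sin(x)²
a = 1.75, b = 4.5, n = 2
h = (b - a)/n = 1.375000

Simpson's rule: (h/3)[f(x₀) + 4f(x₁) + 2f(x₂) + ... + f(xₙ)]

x_0 = 1.7500, f(x_0) = 0.968228, coefficient = 1
x_1 = 3.1250, f(x_1) = 0.000275, coefficient = 4
x_2 = 4.5000, f(x_2) = 0.955565, coefficient = 1

I ≈ (1.375000/3) × 1.924895 = 0.882243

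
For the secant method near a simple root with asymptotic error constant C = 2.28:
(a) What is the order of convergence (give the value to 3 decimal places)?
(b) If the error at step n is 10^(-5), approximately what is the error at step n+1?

(a) Secant method has superlinear convergence with order φ = (1+√5)/2 ≈ 1.618.
    This means |e_{n+1}| ≈ C|e_n|^1.618.

(b) With |e_n| = 10^(-5) and C = 2.28:
    |e_{n+1}| ≈ 2.28 × (10^(-5))^1.618 = 2.28 × 10^(-8.09)

(a) ≈ 1.618 (golden ratio); (b) |e_{n+1}| ≈ 1.853e-08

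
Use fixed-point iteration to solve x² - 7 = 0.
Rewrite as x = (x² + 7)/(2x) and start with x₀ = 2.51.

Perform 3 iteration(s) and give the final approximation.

Equation: x² - 7 = 0
Fixed-point form: x = (x² + 7)/(2x)
x₀ = 2.51

x_1 = g(2.510000) = 2.649422
x_2 = g(2.649422) = 2.645754
x_3 = g(2.645754) = 2.645751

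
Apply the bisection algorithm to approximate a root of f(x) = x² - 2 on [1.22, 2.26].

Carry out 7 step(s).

f(x) = x² - 2
Initial interval: [1.22, 2.26]

Iteration 1:
  c_1 = (1.220000 + 2.260000)/2 = 1.740000
  f(c_1) = f(1.740000) = 1.027600
  f(a) × f(c) < 0, new interval: [1.220000, 1.740000]
Iteration 2:
  c_2 = (1.220000 + 1.740000)/2 = 1.480000
  f(c_2) = f(1.480000) = 0.190400
  f(a) × f(c) < 0, new interval: [1.220000, 1.480000]
Iteration 3:
  c_3 = (1.220000 + 1.480000)/2 = 1.350000
  f(c_3) = f(1.350000) = -0.177500
  f(a) × f(c) ≥ 0, new interval: [1.350000, 1.480000]
Iteration 4:
  c_4 = (1.350000 + 1.480000)/2 = 1.415000
  f(c_4) = f(1.415000) = 0.002225
  f(a) × f(c) < 0, new interval: [1.350000, 1.415000]
Iteration 5:
  c_5 = (1.350000 + 1.415000)/2 = 1.382500
  f(c_5) = f(1.382500) = -0.088694
  f(a) × f(c) ≥ 0, new interval: [1.382500, 1.415000]
Iteration 6:
  c_6 = (1.382500 + 1.415000)/2 = 1.398750
  f(c_6) = f(1.398750) = -0.043498
  f(a) × f(c) ≥ 0, new interval: [1.398750, 1.415000]
Iteration 7:
  c_7 = (1.398750 + 1.415000)/2 = 1.406875
  f(c_7) = f(1.406875) = -0.020703
  f(a) × f(c) ≥ 0, new interval: [1.406875, 1.415000]

After 7 iteration(s), the approximation is c_7 = 1.406875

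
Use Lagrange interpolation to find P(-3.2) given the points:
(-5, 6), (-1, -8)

Lagrange interpolation formula:
P(x) = Σ yᵢ × Lᵢ(x)
where Lᵢ(x) = Π_{j≠i} (x - xⱼ)/(xᵢ - xⱼ)

L_0(-3.2) = (-3.2 - (-1))/(-5 - (-1)) = 0.550000
L_1(-3.2) = (-3.2 - (-5))/(-1 - (-5)) = 0.450000

P(-3.2) = 6×L_0(-3.2) + (-8)×L_1(-3.2)
P(-3.2) = -0.300000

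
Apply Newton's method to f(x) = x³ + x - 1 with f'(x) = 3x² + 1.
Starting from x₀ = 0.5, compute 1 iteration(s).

f(x) = x³ + x - 1
f'(x) = 3x² + 1
x₀ = 0.5

Newton-Raphson formula: x_{n+1} = x_n - f(x_n)/f'(x_n)

Iteration 1:
  f(0.500000) = -0.375000
  f'(0.500000) = 1.750000
  x_1 = 0.500000 - (-0.375000)/1.750000 = 0.714286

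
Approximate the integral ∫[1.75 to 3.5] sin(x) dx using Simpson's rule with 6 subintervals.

f(x) = sin(x)
a = 1.75, b = 3.5, n = 6
h = (b - a)/n = 0.291667

Simpson's rule: (h/3)[f(x₀) + 4f(x₁) + 2f(x₂) + ... + f(xₙ)]

x_0 = 1.7500, f(x_0) = 0.983986, coefficient = 1
x_1 = 2.0417, f(x_1) = 0.891174, coefficient = 4
x_2 = 2.3333, f(x_2) = 0.723086, coefficient = 2
x_3 = 2.6250, f(x_3) = 0.493920, coefficient = 4
x_4 = 2.9167, f(x_4) = 0.223034, coefficient = 2
x_5 = 3.2083, f(x_5) = -0.066691, coefficient = 4
x_6 = 3.5000, f(x_6) = -0.350783, coefficient = 1

I ≈ (0.291667/3) × 7.799055 = 0.758241
Exact value: 0.758211
Error: 0.000031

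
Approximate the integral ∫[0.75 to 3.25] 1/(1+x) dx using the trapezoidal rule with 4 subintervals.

f(x) = 1/(1+x)
a = 0.75, b = 3.25, n = 4
h = (b - a)/n = 0.625000

Trapezoidal rule: (h/2)[f(x₀) + 2f(x₁) + 2f(x₂) + ... + f(xₙ)]

x_0 = 0.7500, f(x_0) = 0.571429, coefficient = 1
x_1 = 1.3750, f(x_1) = 0.421053, coefficient = 2
x_2 = 2.0000, f(x_2) = 0.333333, coefficient = 2
x_3 = 2.6250, f(x_3) = 0.275862, coefficient = 2
x_4 = 3.2500, f(x_4) = 0.235294, coefficient = 1

I ≈ (0.625000/2) × 2.867219 = 0.896006
Exact value: 0.887303
Error: 0.008703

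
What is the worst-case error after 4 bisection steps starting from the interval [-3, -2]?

Bisection error bound: |error| ≤ (b-a)/2^n
|error| ≤ (-2 - (-3))/2^4 = 1/2^4
|error| ≤ 0.0625000000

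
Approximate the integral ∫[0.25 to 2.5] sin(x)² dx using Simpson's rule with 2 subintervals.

f(x) = sin(x)²
a = 0.25, b = 2.5, n = 2
h = (b - a)/n = 1.125000

Simpson's rule: (h/3)[f(x₀) + 4f(x₁) + 2f(x₂) + ... + f(xₙ)]

x_0 = 0.2500, f(x_0) = 0.061209, coefficient = 1
x_1 = 1.3750, f(x_1) = 0.962151, coefficient = 4
x_2 = 2.5000, f(x_2) = 0.358169, coefficient = 1

I ≈ (1.125000/3) × 4.267982 = 1.600493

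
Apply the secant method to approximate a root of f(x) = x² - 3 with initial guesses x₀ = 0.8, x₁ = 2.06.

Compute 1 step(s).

f(x) = x² - 3
x₀ = 0.8, x₁ = 2.06

Secant formula: x_{n+1} = x_n - f(x_n)(x_n - x_{n-1})/(f(x_n) - f(x_{n-1}))

Iteration 1:
  f(0.800000) = -2.360000
  f(2.060000) = 1.243600
  x_2 = 2.060000 - 1.243600×(2.060000 - 0.800000)/(1.243600 - (-2.360000))
       = 1.625175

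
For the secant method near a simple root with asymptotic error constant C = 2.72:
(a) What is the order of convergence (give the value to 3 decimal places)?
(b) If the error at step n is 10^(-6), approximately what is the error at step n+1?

(a) Secant method has superlinear convergence with order φ = (1+√5)/2 ≈ 1.618.
    This means |e_{n+1}| ≈ C|e_n|^1.618.

(b) With |e_n| = 10^(-6) and C = 2.72:
    |e_{n+1}| ≈ 2.72 × (10^(-6))^1.618 = 2.72 × 10^(-9.71)

(a) ≈ 1.618 (golden ratio); (b) |e_{n+1}| ≈ 5.326e-10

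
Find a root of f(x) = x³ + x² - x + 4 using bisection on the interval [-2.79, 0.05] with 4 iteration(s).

f(x) = x³ + x² - x + 4
Initial interval: [-2.79, 0.05]

Iteration 1:
  c_1 = (-2.790000 + 0.050000)/2 = -1.370000
  f(c_1) = f(-1.370000) = 4.675547
  f(a) × f(c) < 0, new interval: [-2.790000, -1.370000]
Iteration 2:
  c_2 = (-2.790000 + (-1.370000))/2 = -2.080000
  f(c_2) = f(-2.080000) = 1.407488
  f(a) × f(c) < 0, new interval: [-2.790000, -2.080000]
Iteration 3:
  c_3 = (-2.790000 + (-2.080000))/2 = -2.435000
  f(c_3) = f(-2.435000) = -2.073438
  f(a) × f(c) ≥ 0, new interval: [-2.435000, -2.080000]
Iteration 4:
  c_4 = (-2.435000 + (-2.080000))/2 = -2.257500
  f(c_4) = f(-2.257500) = -0.151105
  f(a) × f(c) ≥ 0, new interval: [-2.257500, -2.080000]

After 4 iteration(s), the approximation is c_4 = -2.257500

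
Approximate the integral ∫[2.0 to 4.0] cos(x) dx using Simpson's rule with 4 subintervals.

f(x) = cos(x)
a = 2.0, b = 4.0, n = 4
h = (b - a)/n = 0.500000

Simpson's rule: (h/3)[f(x₀) + 4f(x₁) + 2f(x₂) + ... + f(xₙ)]

x_0 = 2.0000, f(x_0) = -0.416147, coefficient = 1
x_1 = 2.5000, f(x_1) = -0.801144, coefficient = 4
x_2 = 3.0000, f(x_2) = -0.989992, coefficient = 2
x_3 = 3.5000, f(x_3) = -0.936457, coefficient = 4
x_4 = 4.0000, f(x_4) = -0.653644, coefficient = 1

I ≈ (0.500000/3) × -10.000177 = -1.666696
Exact value: -1.666100
Error: 0.000596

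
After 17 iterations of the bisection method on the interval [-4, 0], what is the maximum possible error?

Bisection error bound: |error| ≤ (b-a)/2^n
|error| ≤ (0 - (-4))/2^17 = 4/2^17
|error| ≤ 0.0000305176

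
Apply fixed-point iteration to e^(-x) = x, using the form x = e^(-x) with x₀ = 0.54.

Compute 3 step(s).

Equation: e^(-x) = x
Fixed-point form: x = e^(-x)
x₀ = 0.54

x_1 = g(0.540000) = 0.582748
x_2 = g(0.582748) = 0.558362
x_3 = g(0.558362) = 0.572146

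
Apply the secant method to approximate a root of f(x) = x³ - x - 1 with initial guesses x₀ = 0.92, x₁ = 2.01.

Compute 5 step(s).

f(x) = x³ - x - 1
x₀ = 0.92, x₁ = 2.01

Secant formula: x_{n+1} = x_n - f(x_n)(x_n - x_{n-1})/(f(x_n) - f(x_{n-1}))

Iteration 1:
  f(0.920000) = -1.141312
  f(2.010000) = 5.110601
  x_2 = 2.010000 - 5.110601×(2.010000 - 0.920000)/(5.110601 - (-1.141312))
       = 1.118984
Iteration 2:
  f(2.010000) = 5.110601
  f(1.118984) = -0.717876
  x_3 = 1.118984 - (-0.717876)×(1.118984 - 2.010000)/(-0.717876 - 5.110601)
       = 1.228728
Iteration 3:
  f(1.118984) = -0.717876
  f(1.228728) = -0.373629
  x_4 = 1.228728 - (-0.373629)×(1.228728 - 1.118984)/(-0.373629 - (-0.717876))
       = 1.347838
Iteration 4:
  f(1.228728) = -0.373629
  f(1.347838) = 0.100737
  x_5 = 1.347838 - 0.100737×(1.347838 - 1.228728)/(0.100737 - (-0.373629))
       = 1.322544
Iteration 5:
  f(1.347838) = 0.100737
  f(1.322544) = -0.009253
  x_6 = 1.322544 - (-0.009253)×(1.322544 - 1.347838)/(-0.009253 - 0.100737)
       = 1.324672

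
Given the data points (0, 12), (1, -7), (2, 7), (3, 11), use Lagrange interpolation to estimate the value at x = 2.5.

Lagrange interpolation formula:
P(x) = Σ yᵢ × Lᵢ(x)
where Lᵢ(x) = Π_{j≠i} (x - xⱼ)/(xᵢ - xⱼ)

L_0(2.5) = (2.5 - 1)/(0 - 1) × (2.5 - 2)/(0 - 2) × (2.5 - 3)/(0 - 3) = 0.062500
L_1(2.5) = (2.5 - 0)/(1 - 0) × (2.5 - 2)/(1 - 2) × (2.5 - 3)/(1 - 3) = -0.312500
L_2(2.5) = (2.5 - 0)/(2 - 0) × (2.5 - 1)/(2 - 1) × (2.5 - 3)/(2 - 3) = 0.937500
L_3(2.5) = (2.5 - 0)/(3 - 0) × (2.5 - 1)/(3 - 1) × (2.5 - 2)/(3 - 2) = 0.312500

P(2.5) = 12×L_0(2.5) + (-7)×L_1(2.5) + 7×L_2(2.5) + 11×L_3(2.5)
P(2.5) = 12.937500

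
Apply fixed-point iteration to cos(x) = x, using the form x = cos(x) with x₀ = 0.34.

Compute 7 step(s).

Equation: cos(x) = x
Fixed-point form: x = cos(x)
x₀ = 0.34

x_1 = g(0.340000) = 0.942755
x_2 = g(0.942755) = 0.587561
x_3 = g(0.587561) = 0.832295
x_4 = g(0.832295) = 0.673180
x_5 = g(0.673180) = 0.781843
x_6 = g(0.781843) = 0.709616
x_7 = g(0.709616) = 0.758612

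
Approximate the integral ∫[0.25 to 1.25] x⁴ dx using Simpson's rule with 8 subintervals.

f(x) = x⁴
a = 0.25, b = 1.25, n = 8
h = (b - a)/n = 0.125000

Simpson's rule: (h/3)[f(x₀) + 4f(x₁) + 2f(x₂) + ... + f(xₙ)]

x_0 = 0.2500, f(x_0) = 0.003906, coefficient = 1
x_1 = 0.3750, f(x_1) = 0.019775, coefficient = 4
x_2 = 0.5000, f(x_2) = 0.062500, coefficient = 2
x_3 = 0.6250, f(x_3) = 0.152588, coefficient = 4
x_4 = 0.7500, f(x_4) = 0.316406, coefficient = 2
x_5 = 0.8750, f(x_5) = 0.586182, coefficient = 4
x_6 = 1.0000, f(x_6) = 1.000000, coefficient = 2
x_7 = 1.1250, f(x_7) = 1.601807, coefficient = 4
x_8 = 1.2500, f(x_8) = 2.441406, coefficient = 1

I ≈ (0.125000/3) × 14.644531 = 0.610189
Exact value: 0.610156
Error: 0.000033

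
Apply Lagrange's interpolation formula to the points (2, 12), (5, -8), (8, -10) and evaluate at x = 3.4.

Lagrange interpolation formula:
P(x) = Σ yᵢ × Lᵢ(x)
where Lᵢ(x) = Π_{j≠i} (x - xⱼ)/(xᵢ - xⱼ)

L_0(3.4) = (3.4 - 5)/(2 - 5) × (3.4 - 8)/(2 - 8) = 0.408889
L_1(3.4) = (3.4 - 2)/(5 - 2) × (3.4 - 8)/(5 - 8) = 0.715556
L_2(3.4) = (3.4 - 2)/(8 - 2) × (3.4 - 5)/(8 - 5) = -0.124444

P(3.4) = 12×L_0(3.4) + (-8)×L_1(3.4) + (-10)×L_2(3.4)
P(3.4) = 0.426667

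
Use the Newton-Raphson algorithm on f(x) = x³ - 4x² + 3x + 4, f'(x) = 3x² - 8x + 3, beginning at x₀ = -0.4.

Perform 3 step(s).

f(x) = x³ - 4x² + 3x + 4
f'(x) = 3x² - 8x + 3
x₀ = -0.4

Newton-Raphson formula: x_{n+1} = x_n - f(x_n)/f'(x_n)

Iteration 1:
  f(-0.400000) = 2.096000
  f'(-0.400000) = 6.680000
  x_1 = -0.400000 - 2.096000/6.680000 = -0.713772
Iteration 2:
  f(-0.713772) = -0.542848
  f'(-0.713772) = 10.238593
  x_2 = -0.713772 - (-0.542848)/10.238593 = -0.660753
Iteration 3:
  f(-0.660753) = -0.017115
  f'(-0.660753) = 9.595803
  x_3 = -0.660753 - (-0.017115)/9.595803 = -0.658969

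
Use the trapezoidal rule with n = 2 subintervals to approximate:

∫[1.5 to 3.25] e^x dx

f(x) = e^x
a = 1.5, b = 3.25, n = 2
h = (b - a)/n = 0.875000

Trapezoidal rule: (h/2)[f(x₀) + 2f(x₁) + 2f(x₂) + ... + f(xₙ)]

x_0 = 1.5000, f(x_0) = 4.481689, coefficient = 1
x_1 = 2.3750, f(x_1) = 10.751013, coefficient = 2
x_2 = 3.2500, f(x_2) = 25.790340, coefficient = 1

I ≈ (0.875000/2) × 51.774055 = 22.651149
Exact value: 21.308651
Error: 1.342498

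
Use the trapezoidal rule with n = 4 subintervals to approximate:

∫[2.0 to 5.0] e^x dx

f(x) = e^x
a = 2.0, b = 5.0, n = 4
h = (b - a)/n = 0.750000

Trapezoidal rule: (h/2)[f(x₀) + 2f(x₁) + 2f(x₂) + ... + f(xₙ)]

x_0 = 2.0000, f(x_0) = 7.389056, coefficient = 1
x_1 = 2.7500, f(x_1) = 15.642632, coefficient = 2
x_2 = 3.5000, f(x_2) = 33.115452, coefficient = 2
x_3 = 4.2500, f(x_3) = 70.105412, coefficient = 2
x_4 = 5.0000, f(x_4) = 148.413159, coefficient = 1

I ≈ (0.750000/2) × 393.529208 = 147.573453
Exact value: 141.024103
Error: 6.549350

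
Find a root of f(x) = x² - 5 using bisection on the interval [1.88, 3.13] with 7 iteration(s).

f(x) = x² - 5
Initial interval: [1.88, 3.13]

Iteration 1:
  c_1 = (1.880000 + 3.130000)/2 = 2.505000
  f(c_1) = f(2.505000) = 1.275025
  f(a) × f(c) < 0, new interval: [1.880000, 2.505000]
Iteration 2:
  c_2 = (1.880000 + 2.505000)/2 = 2.192500
  f(c_2) = f(2.192500) = -0.192944
  f(a) × f(c) ≥ 0, new interval: [2.192500, 2.505000]
Iteration 3:
  c_3 = (2.192500 + 2.505000)/2 = 2.348750
  f(c_3) = f(2.348750) = 0.516627
  f(a) × f(c) < 0, new interval: [2.192500, 2.348750]
Iteration 4:
  c_4 = (2.192500 + 2.348750)/2 = 2.270625
  f(c_4) = f(2.270625) = 0.155738
  f(a) × f(c) < 0, new interval: [2.192500, 2.270625]
Iteration 5:
  c_5 = (2.192500 + 2.270625)/2 = 2.231562
  f(c_5) = f(2.231562) = -0.020129
  f(a) × f(c) ≥ 0, new interval: [2.231562, 2.270625]
Iteration 6:
  c_6 = (2.231562 + 2.270625)/2 = 2.251094
  f(c_6) = f(2.251094) = 0.067423
  f(a) × f(c) < 0, new interval: [2.231562, 2.251094]
Iteration 7:
  c_7 = (2.231562 + 2.251094)/2 = 2.241328
  f(c_7) = f(2.241328) = 0.023552
  f(a) × f(c) < 0, new interval: [2.231562, 2.241328]

After 7 iteration(s), the approximation is c_7 = 2.241328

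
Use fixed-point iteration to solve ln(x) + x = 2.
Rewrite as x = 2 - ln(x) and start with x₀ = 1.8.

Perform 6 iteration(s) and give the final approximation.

Equation: ln(x) + x = 2
Fixed-point form: x = 2 - ln(x)
x₀ = 1.8

x_1 = g(1.800000) = 1.412213
x_2 = g(1.412213) = 1.654842
x_3 = g(1.654842) = 1.496295
x_4 = g(1.496295) = 1.597008
x_5 = g(1.597008) = 1.531868
x_6 = g(1.531868) = 1.573512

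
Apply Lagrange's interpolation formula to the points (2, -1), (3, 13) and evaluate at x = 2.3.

Lagrange interpolation formula:
P(x) = Σ yᵢ × Lᵢ(x)
where Lᵢ(x) = Π_{j≠i} (x - xⱼ)/(xᵢ - xⱼ)

L_0(2.3) = (2.3 - 3)/(2 - 3) = 0.700000
L_1(2.3) = (2.3 - 2)/(3 - 2) = 0.300000

P(2.3) = (-1)×L_0(2.3) + 13×L_1(2.3)
P(2.3) = 3.200000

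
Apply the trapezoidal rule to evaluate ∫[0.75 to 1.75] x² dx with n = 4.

f(x) = x²
a = 0.75, b = 1.75, n = 4
h = (b - a)/n = 0.250000

Trapezoidal rule: (h/2)[f(x₀) + 2f(x₁) + 2f(x₂) + ... + f(xₙ)]

x_0 = 0.7500, f(x_0) = 0.562500, coefficient = 1
x_1 = 1.0000, f(x_1) = 1.000000, coefficient = 2
x_2 = 1.2500, f(x_2) = 1.562500, coefficient = 2
x_3 = 1.5000, f(x_3) = 2.250000, coefficient = 2
x_4 = 1.7500, f(x_4) = 3.062500, coefficient = 1

I ≈ (0.250000/2) × 13.250000 = 1.656250
Exact value: 1.645833
Error: 0.010417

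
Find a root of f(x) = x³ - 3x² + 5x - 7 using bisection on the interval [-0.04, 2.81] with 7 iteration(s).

f(x) = x³ - 3x² + 5x - 7
Initial interval: [-0.04, 2.81]

Iteration 1:
  c_1 = (-0.040000 + 2.810000)/2 = 1.385000
  f(c_1) = f(1.385000) = -3.172933
  f(a) × f(c) ≥ 0, new interval: [1.385000, 2.810000]
Iteration 2:
  c_2 = (1.385000 + 2.810000)/2 = 2.097500
  f(c_2) = f(2.097500) = -0.483054
  f(a) × f(c) ≥ 0, new interval: [2.097500, 2.810000]
Iteration 3:
  c_3 = (2.097500 + 2.810000)/2 = 2.453750
  f(c_3) = f(2.453750) = 1.979839
  f(a) × f(c) < 0, new interval: [2.097500, 2.453750]
Iteration 4:
  c_4 = (2.097500 + 2.453750)/2 = 2.275625
  f(c_4) = f(2.275625) = 0.626971
  f(a) × f(c) < 0, new interval: [2.097500, 2.275625]
Iteration 5:
  c_5 = (2.097500 + 2.275625)/2 = 2.186562
  f(c_5) = f(2.186562) = 0.043723
  f(a) × f(c) < 0, new interval: [2.097500, 2.186562]
Iteration 6:
  c_6 = (2.097500 + 2.186562)/2 = 2.142031
  f(c_6) = f(2.142031) = -0.226460
  f(a) × f(c) ≥ 0, new interval: [2.142031, 2.186562]
Iteration 7:
  c_7 = (2.142031 + 2.186562)/2 = 2.164297
  f(c_7) = f(2.164297) = -0.093100
  f(a) × f(c) ≥ 0, new interval: [2.164297, 2.186562]

After 7 iteration(s), the approximation is c_7 = 2.164297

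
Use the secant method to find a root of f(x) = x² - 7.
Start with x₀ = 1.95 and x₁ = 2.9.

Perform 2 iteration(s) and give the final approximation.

f(x) = x² - 7
x₀ = 1.95, x₁ = 2.9

Secant formula: x_{n+1} = x_n - f(x_n)(x_n - x_{n-1})/(f(x_n) - f(x_{n-1}))

Iteration 1:
  f(1.950000) = -3.197500
  f(2.900000) = 1.410000
  x_2 = 2.900000 - 1.410000×(2.900000 - 1.950000)/(1.410000 - (-3.197500))
       = 2.609278
Iteration 2:
  f(2.900000) = 1.410000
  f(2.609278) = -0.191666
  x_3 = 2.609278 - (-0.191666)×(2.609278 - 2.900000)/(-0.191666 - 1.410000)
       = 2.644068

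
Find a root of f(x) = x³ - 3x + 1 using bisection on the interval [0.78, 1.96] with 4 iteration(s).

f(x) = x³ - 3x + 1
Initial interval: [0.78, 1.96]

Iteration 1:
  c_1 = (0.780000 + 1.960000)/2 = 1.370000
  f(c_1) = f(1.370000) = -0.538647
  f(a) × f(c) ≥ 0, new interval: [1.370000, 1.960000]
Iteration 2:
  c_2 = (1.370000 + 1.960000)/2 = 1.665000
  f(c_2) = f(1.665000) = 0.620755
  f(a) × f(c) < 0, new interval: [1.370000, 1.665000]
Iteration 3:
  c_3 = (1.370000 + 1.665000)/2 = 1.517500
  f(c_3) = f(1.517500) = -0.057992
  f(a) × f(c) ≥ 0, new interval: [1.517500, 1.665000]
Iteration 4:
  c_4 = (1.517500 + 1.665000)/2 = 1.591250
  f(c_4) = f(1.591250) = 0.255417
  f(a) × f(c) < 0, new interval: [1.517500, 1.591250]

After 4 iteration(s), the approximation is c_4 = 1.591250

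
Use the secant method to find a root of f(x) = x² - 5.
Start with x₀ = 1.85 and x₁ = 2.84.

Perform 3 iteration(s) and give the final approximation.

f(x) = x² - 5
x₀ = 1.85, x₁ = 2.84

Secant formula: x_{n+1} = x_n - f(x_n)(x_n - x_{n-1})/(f(x_n) - f(x_{n-1}))

Iteration 1:
  f(1.850000) = -1.577500
  f(2.840000) = 3.065600
  x_2 = 2.840000 - 3.065600×(2.840000 - 1.850000)/(3.065600 - (-1.577500))
       = 2.186354
Iteration 2:
  f(2.840000) = 3.065600
  f(2.186354) = -0.219856
  x_3 = 2.186354 - (-0.219856)×(2.186354 - 2.840000)/(-0.219856 - 3.065600)
       = 2.230095
Iteration 3:
  f(2.186354) = -0.219856
  f(2.230095) = -0.026678
  x_4 = 2.230095 - (-0.026678)×(2.230095 - 2.186354)/(-0.026678 - (-0.219856))
       = 2.236135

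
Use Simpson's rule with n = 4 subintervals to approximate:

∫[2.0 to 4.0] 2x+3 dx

f(x) = 2x+3
a = 2.0, b = 4.0, n = 4
h = (b - a)/n = 0.500000

Simpson's rule: (h/3)[f(x₀) + 4f(x₁) + 2f(x₂) + ... + f(xₙ)]

x_0 = 2.0000, f(x_0) = 7.000000, coefficient = 1
x_1 = 2.5000, f(x_1) = 8.000000, coefficient = 4
x_2 = 3.0000, f(x_2) = 9.000000, coefficient = 2
x_3 = 3.5000, f(x_3) = 10.000000, coefficient = 4
x_4 = 4.0000, f(x_4) = 11.000000, coefficient = 1

I ≈ (0.500000/3) × 108.000000 = 18.000000
Exact value: 18.000000
Error: 0.000000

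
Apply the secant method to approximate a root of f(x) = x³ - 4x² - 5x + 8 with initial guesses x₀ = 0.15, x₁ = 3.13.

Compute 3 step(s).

f(x) = x³ - 4x² - 5x + 8
x₀ = 0.15, x₁ = 3.13

Secant formula: x_{n+1} = x_n - f(x_n)(x_n - x_{n-1})/(f(x_n) - f(x_{n-1}))

Iteration 1:
  f(0.150000) = 7.163375
  f(3.130000) = -16.173303
  x_2 = 3.130000 - (-16.173303)×(3.130000 - 0.150000)/(-16.173303 - 7.163375)
       = 1.064734
Iteration 2:
  f(3.130000) = -16.173303
  f(1.064734) = -0.651261
  x_3 = 1.064734 - (-0.651261)×(1.064734 - 3.130000)/(-0.651261 - (-16.173303))
       = 0.978081
Iteration 3:
  f(1.064734) = -0.651261
  f(0.978081) = 0.218695
  x_4 = 0.978081 - 0.218695×(0.978081 - 1.064734)/(0.218695 - (-0.651261))
       = 0.999865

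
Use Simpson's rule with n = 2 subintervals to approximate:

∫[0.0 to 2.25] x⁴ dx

f(x) = x⁴
a = 0.0, b = 2.25, n = 2
h = (b - a)/n = 1.125000

Simpson's rule: (h/3)[f(x₀) + 4f(x₁) + 2f(x₂) + ... + f(xₙ)]

x_0 = 0.0000, f(x_0) = 0.000000, coefficient = 1
x_1 = 1.1250, f(x_1) = 1.601807, coefficient = 4
x_2 = 2.2500, f(x_2) = 25.628906, coefficient = 1

I ≈ (1.125000/3) × 32.036133 = 12.013550
Exact value: 11.533008
Error: 0.480542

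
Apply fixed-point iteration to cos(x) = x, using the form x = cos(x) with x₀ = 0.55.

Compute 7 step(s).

Equation: cos(x) = x
Fixed-point form: x = cos(x)
x₀ = 0.55

x_1 = g(0.550000) = 0.852525
x_2 = g(0.852525) = 0.658084
x_3 = g(0.658084) = 0.791165
x_4 = g(0.791165) = 0.703017
x_5 = g(0.703017) = 0.762895
x_6 = g(0.762895) = 0.722839
x_7 = g(0.722839) = 0.749931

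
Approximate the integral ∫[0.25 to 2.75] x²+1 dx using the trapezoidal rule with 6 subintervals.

f(x) = x²+1
a = 0.25, b = 2.75, n = 6
h = (b - a)/n = 0.416667

Trapezoidal rule: (h/2)[f(x₀) + 2f(x₁) + 2f(x₂) + ... + f(xₙ)]

x_0 = 0.2500, f(x_0) = 1.062500, coefficient = 1
x_1 = 0.6667, f(x_1) = 1.444444, coefficient = 2
x_2 = 1.0833, f(x_2) = 2.173611, coefficient = 2
x_3 = 1.5000, f(x_3) = 3.250000, coefficient = 2
x_4 = 1.9167, f(x_4) = 4.673611, coefficient = 2
x_5 = 2.3333, f(x_5) = 6.444444, coefficient = 2
x_6 = 2.7500, f(x_6) = 8.562500, coefficient = 1

I ≈ (0.416667/2) × 45.597222 = 9.499421
Exact value: 9.427083
Error: 0.072338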